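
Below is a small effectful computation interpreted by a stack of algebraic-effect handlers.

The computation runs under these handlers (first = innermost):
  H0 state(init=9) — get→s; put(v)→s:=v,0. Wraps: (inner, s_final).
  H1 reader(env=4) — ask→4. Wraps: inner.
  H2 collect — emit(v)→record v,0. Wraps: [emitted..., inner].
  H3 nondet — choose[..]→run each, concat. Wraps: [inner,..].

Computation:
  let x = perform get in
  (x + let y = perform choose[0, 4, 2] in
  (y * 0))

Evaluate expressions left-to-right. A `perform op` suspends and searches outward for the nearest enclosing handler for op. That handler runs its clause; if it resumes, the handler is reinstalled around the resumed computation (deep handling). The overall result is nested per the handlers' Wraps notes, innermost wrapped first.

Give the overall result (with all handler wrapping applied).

Evaluation trace:
get @ H0 ⇒ 9
choose[0, 4, 2] @ H3
  branch[0] choose=0:
    H0 returns (9, 9)
    H1 returns (9, 9)
    H2 returns [(9, 9)]
    H3 returns [[(9, 9)]]
  branch[1] choose=4:
    H0 returns (9, 9)
    H1 returns (9, 9)
    H2 returns [(9, 9)]
    H3 returns [[(9, 9)]]
  branch[2] choose=2:
    H0 returns (9, 9)
    H1 returns (9, 9)
    H2 returns [(9, 9)]
    H3 returns [[(9, 9)]]
= [[(9, 9)], [(9, 9)], [(9, 9)]]

Answer: [[(9, 9)], [(9, 9)], [(9, 9)]]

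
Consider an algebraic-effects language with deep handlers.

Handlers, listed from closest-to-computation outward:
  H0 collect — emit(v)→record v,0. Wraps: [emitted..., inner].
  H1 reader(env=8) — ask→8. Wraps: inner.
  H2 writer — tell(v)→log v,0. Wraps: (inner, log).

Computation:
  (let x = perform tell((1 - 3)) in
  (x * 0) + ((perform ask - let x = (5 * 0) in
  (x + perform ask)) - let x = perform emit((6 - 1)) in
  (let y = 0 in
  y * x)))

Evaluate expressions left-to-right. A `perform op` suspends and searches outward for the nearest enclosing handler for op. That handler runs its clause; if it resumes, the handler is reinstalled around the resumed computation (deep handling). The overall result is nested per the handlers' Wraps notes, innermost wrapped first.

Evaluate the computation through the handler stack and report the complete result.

Evaluation trace:
tell(-2) @ H2 ⇒ log+=-2
ask @ H1 ⇒ 8
ask @ H1 ⇒ 8
emit(5) @ H0 ⇒ out+=5
H0 returns [5, 0]
H1 returns [5, 0]
H2 returns ([5, 0], (-2))
= ([5, 0], (-2))

Answer: ([5, 0], (-2))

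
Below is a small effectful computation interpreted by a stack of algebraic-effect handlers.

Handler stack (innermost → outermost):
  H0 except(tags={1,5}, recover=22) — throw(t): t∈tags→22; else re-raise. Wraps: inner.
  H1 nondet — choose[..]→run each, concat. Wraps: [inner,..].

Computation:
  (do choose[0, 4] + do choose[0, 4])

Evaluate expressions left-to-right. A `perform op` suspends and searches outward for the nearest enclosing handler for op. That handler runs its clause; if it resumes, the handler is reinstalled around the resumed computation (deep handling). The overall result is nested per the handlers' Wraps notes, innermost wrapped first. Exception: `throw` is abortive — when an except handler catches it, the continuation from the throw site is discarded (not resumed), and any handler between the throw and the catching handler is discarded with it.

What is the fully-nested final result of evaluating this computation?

Answer: [0, 4, 4, 8]

Step-by-step:
choose[0, 4] @ H1
  branch[0] choose=0:
    choose[0, 4] @ H1
      branch[0] choose=0:
        H0 returns 0
        H1 returns [0]
      branch[1] choose=4:
        H0 returns 4
        H1 returns [4]
  branch[1] choose=4:
    choose[0, 4] @ H1
      branch[0] choose=0:
        H0 returns 4
        H1 returns [4]
      branch[1] choose=4:
        H0 returns 8
        H1 returns [8]
= [0, 4, 4, 8]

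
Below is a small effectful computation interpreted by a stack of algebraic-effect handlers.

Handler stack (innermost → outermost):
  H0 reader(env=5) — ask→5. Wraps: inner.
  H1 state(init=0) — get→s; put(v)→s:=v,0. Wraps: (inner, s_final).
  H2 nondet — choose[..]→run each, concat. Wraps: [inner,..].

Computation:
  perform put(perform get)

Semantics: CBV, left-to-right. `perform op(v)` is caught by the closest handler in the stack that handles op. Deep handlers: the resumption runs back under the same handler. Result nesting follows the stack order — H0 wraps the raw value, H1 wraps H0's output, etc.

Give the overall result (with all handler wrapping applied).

Answer: [(0, 0)]

Step-by-step:
get @ H1 ⇒ 0
put(0) @ H1 ⇒ s:=0
H0 returns 0
H1 returns (0, 0)
H2 returns [(0, 0)]
= [(0, 0)]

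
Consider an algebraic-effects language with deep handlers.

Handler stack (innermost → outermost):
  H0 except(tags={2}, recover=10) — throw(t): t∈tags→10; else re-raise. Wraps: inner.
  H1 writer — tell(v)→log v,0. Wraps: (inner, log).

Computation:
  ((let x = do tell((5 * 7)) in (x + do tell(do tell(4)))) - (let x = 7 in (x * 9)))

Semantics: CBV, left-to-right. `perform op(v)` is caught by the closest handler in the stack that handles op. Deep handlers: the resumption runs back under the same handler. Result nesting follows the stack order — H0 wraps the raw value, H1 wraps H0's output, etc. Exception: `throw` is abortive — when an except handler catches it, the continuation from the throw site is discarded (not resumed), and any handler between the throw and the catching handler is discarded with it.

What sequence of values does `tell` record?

Answer: (35, 4, 0)

Working:
tell(35) @ H1 ⇒ log+=35
tell(4) @ H1 ⇒ log+=4
tell(0) @ H1 ⇒ log+=0
H0 returns -63
H1 returns (-63, (35, 4, 0))
= (-63, (35, 4, 0))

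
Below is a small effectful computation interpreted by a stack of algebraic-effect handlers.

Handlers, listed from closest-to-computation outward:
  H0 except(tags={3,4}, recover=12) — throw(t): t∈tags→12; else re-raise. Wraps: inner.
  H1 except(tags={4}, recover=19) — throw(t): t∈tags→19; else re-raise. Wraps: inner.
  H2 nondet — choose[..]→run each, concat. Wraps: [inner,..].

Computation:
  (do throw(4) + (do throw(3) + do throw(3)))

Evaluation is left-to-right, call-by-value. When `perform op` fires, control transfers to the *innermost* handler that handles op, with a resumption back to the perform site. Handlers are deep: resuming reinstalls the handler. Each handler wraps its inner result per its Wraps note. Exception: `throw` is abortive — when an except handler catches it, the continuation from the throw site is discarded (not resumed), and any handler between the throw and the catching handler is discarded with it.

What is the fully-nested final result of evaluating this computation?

Answer: [12]

Working:
throw(4) @ H0 caught ⇒ 12
H1 returns 12
H2 returns [12]
= [12]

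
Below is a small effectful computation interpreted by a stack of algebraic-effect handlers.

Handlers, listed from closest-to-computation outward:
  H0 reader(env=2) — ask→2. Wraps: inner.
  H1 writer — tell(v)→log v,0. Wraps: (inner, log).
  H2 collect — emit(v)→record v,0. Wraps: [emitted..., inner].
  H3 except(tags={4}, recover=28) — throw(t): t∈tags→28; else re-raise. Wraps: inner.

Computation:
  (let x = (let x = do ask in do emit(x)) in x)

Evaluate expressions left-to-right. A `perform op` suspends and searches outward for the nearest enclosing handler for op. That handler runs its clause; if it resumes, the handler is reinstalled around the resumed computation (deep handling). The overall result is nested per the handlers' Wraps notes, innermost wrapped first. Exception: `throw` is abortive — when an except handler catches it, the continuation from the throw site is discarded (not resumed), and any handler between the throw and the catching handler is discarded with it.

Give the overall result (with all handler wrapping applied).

Answer: [2, (0, ())]

Working:
ask @ H0 ⇒ 2
emit(2) @ H2 ⇒ out+=2
H0 returns 0
H1 returns (0, ())
H2 returns [2, (0, ())]
H3 returns [2, (0, ())]
= [2, (0, ())]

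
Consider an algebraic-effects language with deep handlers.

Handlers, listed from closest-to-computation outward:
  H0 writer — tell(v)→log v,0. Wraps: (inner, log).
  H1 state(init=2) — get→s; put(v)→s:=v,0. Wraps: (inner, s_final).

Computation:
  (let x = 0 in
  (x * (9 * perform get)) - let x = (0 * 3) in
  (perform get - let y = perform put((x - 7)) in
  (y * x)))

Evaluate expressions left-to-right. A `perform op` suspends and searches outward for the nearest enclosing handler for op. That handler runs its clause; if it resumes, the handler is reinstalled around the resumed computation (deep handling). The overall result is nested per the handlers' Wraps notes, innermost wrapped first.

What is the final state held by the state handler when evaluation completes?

Answer: -7

Evaluation trace:
get @ H1 ⇒ 2
get @ H1 ⇒ 2
put(-7) @ H1 ⇒ s:=-7
H0 returns (-2, ())
H1 returns ((-2, ()), -7)
= ((-2, ()), -7)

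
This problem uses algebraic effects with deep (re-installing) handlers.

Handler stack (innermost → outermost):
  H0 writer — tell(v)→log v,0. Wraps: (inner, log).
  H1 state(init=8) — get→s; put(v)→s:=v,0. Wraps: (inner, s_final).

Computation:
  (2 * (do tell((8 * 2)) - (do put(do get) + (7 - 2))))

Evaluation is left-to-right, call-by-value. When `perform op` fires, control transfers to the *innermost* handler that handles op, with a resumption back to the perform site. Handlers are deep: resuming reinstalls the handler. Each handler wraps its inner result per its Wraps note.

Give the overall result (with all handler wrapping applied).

Answer: ((-10, (16)), 8)

Evaluation trace:
tell(16) @ H0 ⇒ log+=16
get @ H1 ⇒ 8
put(8) @ H1 ⇒ s:=8
H0 returns (-10, (16))
H1 returns ((-10, (16)), 8)
= ((-10, (16)), 8)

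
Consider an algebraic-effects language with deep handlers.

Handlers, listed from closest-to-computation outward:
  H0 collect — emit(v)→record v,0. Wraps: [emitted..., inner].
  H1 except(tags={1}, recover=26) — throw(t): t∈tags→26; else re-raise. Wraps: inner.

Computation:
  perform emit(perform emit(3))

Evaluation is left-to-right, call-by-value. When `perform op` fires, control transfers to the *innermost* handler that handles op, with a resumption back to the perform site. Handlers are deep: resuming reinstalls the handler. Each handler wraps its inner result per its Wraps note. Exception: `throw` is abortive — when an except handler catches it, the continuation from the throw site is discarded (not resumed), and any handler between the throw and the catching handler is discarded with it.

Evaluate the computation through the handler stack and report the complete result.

Working:
emit(3) @ H0 ⇒ out+=3
emit(0) @ H0 ⇒ out+=0
H0 returns [3, 0, 0]
H1 returns [3, 0, 0]
= [3, 0, 0]

Answer: [3, 0, 0]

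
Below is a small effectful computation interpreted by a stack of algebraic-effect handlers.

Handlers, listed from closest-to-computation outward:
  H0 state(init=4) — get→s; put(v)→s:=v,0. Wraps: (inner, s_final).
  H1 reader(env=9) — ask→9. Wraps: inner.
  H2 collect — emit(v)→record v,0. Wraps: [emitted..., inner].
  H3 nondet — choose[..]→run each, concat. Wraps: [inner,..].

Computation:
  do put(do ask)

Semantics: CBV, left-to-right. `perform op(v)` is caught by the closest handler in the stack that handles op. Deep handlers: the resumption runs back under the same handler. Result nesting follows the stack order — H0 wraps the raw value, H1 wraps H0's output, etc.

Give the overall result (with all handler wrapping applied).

Answer: [[(0, 9)]]

Step-by-step:
ask @ H1 ⇒ 9
put(9) @ H0 ⇒ s:=9
H0 returns (0, 9)
H1 returns (0, 9)
H2 returns [(0, 9)]
H3 returns [[(0, 9)]]
= [[(0, 9)]]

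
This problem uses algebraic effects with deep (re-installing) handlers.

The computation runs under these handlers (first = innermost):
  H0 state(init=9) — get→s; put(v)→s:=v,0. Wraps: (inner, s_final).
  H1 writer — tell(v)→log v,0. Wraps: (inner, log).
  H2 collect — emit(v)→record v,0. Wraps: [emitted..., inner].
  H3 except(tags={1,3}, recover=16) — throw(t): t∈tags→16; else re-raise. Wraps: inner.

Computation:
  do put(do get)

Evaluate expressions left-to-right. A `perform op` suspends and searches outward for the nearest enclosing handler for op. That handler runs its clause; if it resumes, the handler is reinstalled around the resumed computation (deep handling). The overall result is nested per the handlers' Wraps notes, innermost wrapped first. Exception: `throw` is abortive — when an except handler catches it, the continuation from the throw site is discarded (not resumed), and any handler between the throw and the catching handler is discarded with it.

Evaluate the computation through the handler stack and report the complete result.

Evaluation trace:
get @ H0 ⇒ 9
put(9) @ H0 ⇒ s:=9
H0 returns (0, 9)
H1 returns ((0, 9), ())
H2 returns [((0, 9), ())]
H3 returns [((0, 9), ())]
= [((0, 9), ())]

Answer: [((0, 9), ())]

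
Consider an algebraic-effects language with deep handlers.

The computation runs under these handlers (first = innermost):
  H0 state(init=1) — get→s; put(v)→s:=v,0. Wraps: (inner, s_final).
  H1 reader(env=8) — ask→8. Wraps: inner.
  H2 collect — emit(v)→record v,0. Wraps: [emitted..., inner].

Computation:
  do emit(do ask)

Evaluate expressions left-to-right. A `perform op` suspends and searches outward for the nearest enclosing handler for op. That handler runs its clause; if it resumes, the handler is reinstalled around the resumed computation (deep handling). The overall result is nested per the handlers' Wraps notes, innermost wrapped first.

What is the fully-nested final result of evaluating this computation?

Answer: [8, (0, 1)]

Step-by-step:
ask @ H1 ⇒ 8
emit(8) @ H2 ⇒ out+=8
H0 returns (0, 1)
H1 returns (0, 1)
H2 returns [8, (0, 1)]
= [8, (0, 1)]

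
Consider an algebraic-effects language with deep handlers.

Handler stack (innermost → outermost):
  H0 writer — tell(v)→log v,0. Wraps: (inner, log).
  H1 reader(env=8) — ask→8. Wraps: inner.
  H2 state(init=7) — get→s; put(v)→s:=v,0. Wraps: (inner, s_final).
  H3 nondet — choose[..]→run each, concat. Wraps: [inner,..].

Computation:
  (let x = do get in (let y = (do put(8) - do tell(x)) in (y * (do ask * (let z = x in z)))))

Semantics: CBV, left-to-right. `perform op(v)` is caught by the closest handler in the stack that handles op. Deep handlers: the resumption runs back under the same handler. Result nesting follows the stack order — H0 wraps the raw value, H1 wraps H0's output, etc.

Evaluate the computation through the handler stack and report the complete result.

Answer: [((0, (7)), 8)]

Step-by-step:
get @ H2 ⇒ 7
put(8) @ H2 ⇒ s:=8
tell(7) @ H0 ⇒ log+=7
ask @ H1 ⇒ 8
H0 returns (0, (7))
H1 returns (0, (7))
H2 returns ((0, (7)), 8)
H3 returns [((0, (7)), 8)]
= [((0, (7)), 8)]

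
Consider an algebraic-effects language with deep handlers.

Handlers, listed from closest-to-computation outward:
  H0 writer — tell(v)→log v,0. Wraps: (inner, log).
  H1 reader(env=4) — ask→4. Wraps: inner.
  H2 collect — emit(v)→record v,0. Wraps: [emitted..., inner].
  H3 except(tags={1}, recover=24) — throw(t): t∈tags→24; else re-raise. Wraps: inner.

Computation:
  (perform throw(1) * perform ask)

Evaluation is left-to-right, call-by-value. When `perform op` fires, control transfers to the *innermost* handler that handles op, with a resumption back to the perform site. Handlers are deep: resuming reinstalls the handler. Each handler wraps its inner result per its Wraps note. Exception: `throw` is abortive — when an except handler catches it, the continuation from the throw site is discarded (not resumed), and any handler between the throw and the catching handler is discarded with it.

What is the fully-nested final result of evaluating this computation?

Answer: 24

Evaluation trace:
throw(1) @ H3 caught ⇒ 24
= 24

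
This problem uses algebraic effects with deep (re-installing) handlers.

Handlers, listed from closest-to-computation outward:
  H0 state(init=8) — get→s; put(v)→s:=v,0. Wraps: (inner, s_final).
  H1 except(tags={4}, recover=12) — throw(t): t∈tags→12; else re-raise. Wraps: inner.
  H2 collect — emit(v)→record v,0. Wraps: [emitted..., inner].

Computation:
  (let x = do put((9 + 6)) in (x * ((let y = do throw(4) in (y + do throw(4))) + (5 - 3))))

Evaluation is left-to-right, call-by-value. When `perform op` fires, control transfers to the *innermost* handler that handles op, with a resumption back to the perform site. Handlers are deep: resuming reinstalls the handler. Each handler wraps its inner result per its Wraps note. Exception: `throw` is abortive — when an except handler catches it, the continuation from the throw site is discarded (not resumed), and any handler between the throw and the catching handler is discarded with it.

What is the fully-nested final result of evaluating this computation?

Step-by-step:
put(15) @ H0 ⇒ s:=15
throw(4) @ H1 caught ⇒ 12
H2 returns [12]
= [12]

Answer: [12]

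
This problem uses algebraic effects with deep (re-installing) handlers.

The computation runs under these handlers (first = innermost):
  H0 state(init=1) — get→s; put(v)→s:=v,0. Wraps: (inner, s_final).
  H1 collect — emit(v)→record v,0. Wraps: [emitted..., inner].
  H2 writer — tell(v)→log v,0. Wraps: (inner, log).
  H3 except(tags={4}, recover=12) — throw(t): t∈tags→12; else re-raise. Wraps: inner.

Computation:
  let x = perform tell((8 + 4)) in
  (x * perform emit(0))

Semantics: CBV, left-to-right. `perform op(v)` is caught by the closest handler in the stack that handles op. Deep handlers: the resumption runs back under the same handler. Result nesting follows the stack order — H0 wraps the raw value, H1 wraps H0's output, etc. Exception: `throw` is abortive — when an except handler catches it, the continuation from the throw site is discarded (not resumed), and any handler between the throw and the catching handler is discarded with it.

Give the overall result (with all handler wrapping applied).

Answer: ([0, (0, 1)], (12))

Working:
tell(12) @ H2 ⇒ log+=12
emit(0) @ H1 ⇒ out+=0
H0 returns (0, 1)
H1 returns [0, (0, 1)]
H2 returns ([0, (0, 1)], (12))
H3 returns ([0, (0, 1)], (12))
= ([0, (0, 1)], (12))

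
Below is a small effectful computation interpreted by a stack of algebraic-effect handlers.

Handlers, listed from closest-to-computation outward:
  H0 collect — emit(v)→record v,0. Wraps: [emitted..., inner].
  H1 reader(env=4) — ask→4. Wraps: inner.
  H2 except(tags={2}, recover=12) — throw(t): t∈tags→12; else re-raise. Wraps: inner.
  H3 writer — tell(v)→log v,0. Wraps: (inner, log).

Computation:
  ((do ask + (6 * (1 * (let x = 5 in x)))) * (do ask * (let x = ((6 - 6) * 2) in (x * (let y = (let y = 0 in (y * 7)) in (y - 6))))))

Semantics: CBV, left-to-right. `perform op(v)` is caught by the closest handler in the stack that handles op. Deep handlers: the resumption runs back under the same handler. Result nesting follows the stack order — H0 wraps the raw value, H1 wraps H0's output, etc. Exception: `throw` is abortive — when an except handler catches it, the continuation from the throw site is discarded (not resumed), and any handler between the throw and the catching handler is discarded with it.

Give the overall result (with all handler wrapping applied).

Answer: ([0], ())

Step-by-step:
ask @ H1 ⇒ 4
ask @ H1 ⇒ 4
H0 returns [0]
H1 returns [0]
H2 returns [0]
H3 returns ([0], ())
= ([0], ())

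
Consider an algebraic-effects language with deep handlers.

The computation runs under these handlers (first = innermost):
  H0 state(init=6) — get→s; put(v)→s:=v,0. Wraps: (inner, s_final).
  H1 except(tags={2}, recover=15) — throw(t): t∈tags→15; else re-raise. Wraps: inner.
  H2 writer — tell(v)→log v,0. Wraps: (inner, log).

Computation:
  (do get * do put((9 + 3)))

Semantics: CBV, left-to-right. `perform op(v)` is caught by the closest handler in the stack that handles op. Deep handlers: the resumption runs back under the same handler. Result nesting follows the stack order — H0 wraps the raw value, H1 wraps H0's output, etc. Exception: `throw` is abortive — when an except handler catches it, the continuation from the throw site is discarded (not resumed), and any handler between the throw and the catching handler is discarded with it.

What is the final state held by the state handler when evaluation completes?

Working:
get @ H0 ⇒ 6
put(12) @ H0 ⇒ s:=12
H0 returns (0, 12)
H1 returns (0, 12)
H2 returns ((0, 12), ())
= ((0, 12), ())

Answer: 12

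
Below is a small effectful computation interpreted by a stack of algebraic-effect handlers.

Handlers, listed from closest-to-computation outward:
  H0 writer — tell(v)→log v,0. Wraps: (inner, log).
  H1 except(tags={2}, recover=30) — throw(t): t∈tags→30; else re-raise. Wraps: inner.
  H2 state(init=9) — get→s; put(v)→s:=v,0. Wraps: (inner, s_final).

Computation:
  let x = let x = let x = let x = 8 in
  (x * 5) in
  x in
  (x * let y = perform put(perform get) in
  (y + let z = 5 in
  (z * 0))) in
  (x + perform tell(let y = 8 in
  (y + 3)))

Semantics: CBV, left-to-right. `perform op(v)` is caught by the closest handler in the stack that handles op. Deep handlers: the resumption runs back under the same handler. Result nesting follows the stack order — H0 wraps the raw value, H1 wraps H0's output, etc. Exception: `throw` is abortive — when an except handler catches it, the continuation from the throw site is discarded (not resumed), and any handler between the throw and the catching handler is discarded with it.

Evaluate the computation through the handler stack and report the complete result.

Answer: ((0, (11)), 9)

Step-by-step:
get @ H2 ⇒ 9
put(9) @ H2 ⇒ s:=9
tell(11) @ H0 ⇒ log+=11
H0 returns (0, (11))
H1 returns (0, (11))
H2 returns ((0, (11)), 9)
= ((0, (11)), 9)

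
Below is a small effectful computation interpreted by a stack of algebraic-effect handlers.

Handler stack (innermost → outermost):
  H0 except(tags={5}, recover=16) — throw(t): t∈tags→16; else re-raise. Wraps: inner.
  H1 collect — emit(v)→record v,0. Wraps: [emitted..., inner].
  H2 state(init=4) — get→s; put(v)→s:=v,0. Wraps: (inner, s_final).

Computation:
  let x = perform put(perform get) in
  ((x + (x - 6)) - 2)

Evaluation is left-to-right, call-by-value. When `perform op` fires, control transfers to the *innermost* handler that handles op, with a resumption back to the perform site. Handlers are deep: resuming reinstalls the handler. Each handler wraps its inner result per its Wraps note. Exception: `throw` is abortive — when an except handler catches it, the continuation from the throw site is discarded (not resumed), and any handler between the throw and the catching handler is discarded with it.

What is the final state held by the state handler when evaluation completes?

Answer: 4

Step-by-step:
get @ H2 ⇒ 4
put(4) @ H2 ⇒ s:=4
H0 returns -8
H1 returns [-8]
H2 returns ([-8], 4)
= ([-8], 4)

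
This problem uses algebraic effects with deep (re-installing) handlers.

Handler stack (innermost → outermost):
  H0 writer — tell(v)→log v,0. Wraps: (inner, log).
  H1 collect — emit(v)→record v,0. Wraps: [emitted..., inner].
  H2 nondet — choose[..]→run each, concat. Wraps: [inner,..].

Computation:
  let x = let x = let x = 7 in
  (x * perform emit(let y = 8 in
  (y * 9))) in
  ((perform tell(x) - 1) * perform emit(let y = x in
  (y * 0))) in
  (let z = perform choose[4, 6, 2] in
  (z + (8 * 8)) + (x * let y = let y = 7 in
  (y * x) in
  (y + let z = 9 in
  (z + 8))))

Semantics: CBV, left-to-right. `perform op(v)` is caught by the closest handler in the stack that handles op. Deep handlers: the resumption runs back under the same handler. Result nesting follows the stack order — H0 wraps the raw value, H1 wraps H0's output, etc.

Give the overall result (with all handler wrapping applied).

Evaluation trace:
emit(72) @ H1 ⇒ out+=72
tell(0) @ H0 ⇒ log+=0
emit(0) @ H1 ⇒ out+=0
choose[4, 6, 2] @ H2
  branch[0] choose=4:
    H0 returns (68, (0))
    H1 returns [72, 0, (68, (0))]
    H2 returns [[72, 0, (68, (0))]]
  branch[1] choose=6:
    H0 returns (70, (0))
    H1 returns [72, 0, (70, (0))]
    H2 returns [[72, 0, (70, (0))]]
  branch[2] choose=2:
    H0 returns (66, (0))
    H1 returns [72, 0, (66, (0))]
    H2 returns [[72, 0, (66, (0))]]
= [[72, 0, (68, (0))], [72, 0, (70, (0))], [72, 0, (66, (0))]]

Answer: [[72, 0, (68, (0))], [72, 0, (70, (0))], [72, 0, (66, (0))]]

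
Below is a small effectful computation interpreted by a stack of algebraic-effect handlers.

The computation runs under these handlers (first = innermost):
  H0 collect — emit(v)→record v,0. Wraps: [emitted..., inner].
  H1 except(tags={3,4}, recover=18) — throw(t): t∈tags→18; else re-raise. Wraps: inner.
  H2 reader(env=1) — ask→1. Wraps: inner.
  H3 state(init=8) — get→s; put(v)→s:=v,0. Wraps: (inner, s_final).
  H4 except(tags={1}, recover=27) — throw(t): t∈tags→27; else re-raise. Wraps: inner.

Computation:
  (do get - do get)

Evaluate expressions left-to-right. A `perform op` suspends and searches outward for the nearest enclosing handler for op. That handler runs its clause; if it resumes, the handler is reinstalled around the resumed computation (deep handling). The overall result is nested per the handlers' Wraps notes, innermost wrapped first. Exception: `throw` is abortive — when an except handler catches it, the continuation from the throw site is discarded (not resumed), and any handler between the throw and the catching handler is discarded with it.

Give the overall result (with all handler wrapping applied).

Step-by-step:
get @ H3 ⇒ 8
get @ H3 ⇒ 8
H0 returns [0]
H1 returns [0]
H2 returns [0]
H3 returns ([0], 8)
H4 returns ([0], 8)
= ([0], 8)

Answer: ([0], 8)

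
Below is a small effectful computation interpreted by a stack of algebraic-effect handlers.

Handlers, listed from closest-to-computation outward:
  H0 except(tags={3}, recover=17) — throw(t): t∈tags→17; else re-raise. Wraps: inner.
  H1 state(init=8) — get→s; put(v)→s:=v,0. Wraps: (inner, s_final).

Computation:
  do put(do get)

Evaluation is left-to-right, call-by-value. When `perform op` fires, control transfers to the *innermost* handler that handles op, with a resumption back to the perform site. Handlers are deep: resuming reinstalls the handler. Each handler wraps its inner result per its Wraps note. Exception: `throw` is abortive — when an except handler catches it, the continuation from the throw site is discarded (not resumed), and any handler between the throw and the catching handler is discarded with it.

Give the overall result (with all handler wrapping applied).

Answer: (0, 8)

Evaluation trace:
get @ H1 ⇒ 8
put(8) @ H1 ⇒ s:=8
H0 returns 0
H1 returns (0, 8)
= (0, 8)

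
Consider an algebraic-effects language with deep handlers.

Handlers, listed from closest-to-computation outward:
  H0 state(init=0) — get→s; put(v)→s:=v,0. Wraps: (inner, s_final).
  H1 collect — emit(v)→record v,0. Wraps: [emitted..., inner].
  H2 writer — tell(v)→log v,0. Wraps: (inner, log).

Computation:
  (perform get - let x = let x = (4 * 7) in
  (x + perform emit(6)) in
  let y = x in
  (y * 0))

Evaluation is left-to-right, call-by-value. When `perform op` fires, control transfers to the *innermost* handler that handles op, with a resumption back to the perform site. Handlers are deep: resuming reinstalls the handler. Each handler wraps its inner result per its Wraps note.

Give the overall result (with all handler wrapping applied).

Answer: ([6, (0, 0)], ())

Step-by-step:
get @ H0 ⇒ 0
emit(6) @ H1 ⇒ out+=6
H0 returns (0, 0)
H1 returns [6, (0, 0)]
H2 returns ([6, (0, 0)], ())
= ([6, (0, 0)], ())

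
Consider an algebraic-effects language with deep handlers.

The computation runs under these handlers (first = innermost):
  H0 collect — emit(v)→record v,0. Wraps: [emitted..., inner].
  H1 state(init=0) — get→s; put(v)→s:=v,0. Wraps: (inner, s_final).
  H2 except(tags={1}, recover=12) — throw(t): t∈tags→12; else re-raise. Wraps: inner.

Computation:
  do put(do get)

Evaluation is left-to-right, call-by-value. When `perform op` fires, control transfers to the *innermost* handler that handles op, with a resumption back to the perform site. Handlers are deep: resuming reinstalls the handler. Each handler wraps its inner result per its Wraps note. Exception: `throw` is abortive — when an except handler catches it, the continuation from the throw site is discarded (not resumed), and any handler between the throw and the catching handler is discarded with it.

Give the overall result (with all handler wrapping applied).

Answer: ([0], 0)

Working:
get @ H1 ⇒ 0
put(0) @ H1 ⇒ s:=0
H0 returns [0]
H1 returns ([0], 0)
H2 returns ([0], 0)
= ([0], 0)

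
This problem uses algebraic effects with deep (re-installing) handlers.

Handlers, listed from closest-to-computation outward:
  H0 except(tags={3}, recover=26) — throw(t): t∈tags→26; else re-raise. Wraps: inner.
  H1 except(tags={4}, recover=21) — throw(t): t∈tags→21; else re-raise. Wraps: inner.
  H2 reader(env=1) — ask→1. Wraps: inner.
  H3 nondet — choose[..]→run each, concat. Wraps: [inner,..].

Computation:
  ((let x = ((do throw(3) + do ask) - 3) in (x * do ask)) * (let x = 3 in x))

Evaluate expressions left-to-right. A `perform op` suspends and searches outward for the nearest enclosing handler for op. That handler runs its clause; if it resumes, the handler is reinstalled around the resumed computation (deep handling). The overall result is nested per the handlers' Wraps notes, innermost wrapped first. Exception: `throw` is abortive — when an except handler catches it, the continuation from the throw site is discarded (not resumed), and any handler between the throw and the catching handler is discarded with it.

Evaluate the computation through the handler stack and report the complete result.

Evaluation trace:
throw(3) @ H0 caught ⇒ 26
H1 returns 26
H2 returns 26
H3 returns [26]
= [26]

Answer: [26]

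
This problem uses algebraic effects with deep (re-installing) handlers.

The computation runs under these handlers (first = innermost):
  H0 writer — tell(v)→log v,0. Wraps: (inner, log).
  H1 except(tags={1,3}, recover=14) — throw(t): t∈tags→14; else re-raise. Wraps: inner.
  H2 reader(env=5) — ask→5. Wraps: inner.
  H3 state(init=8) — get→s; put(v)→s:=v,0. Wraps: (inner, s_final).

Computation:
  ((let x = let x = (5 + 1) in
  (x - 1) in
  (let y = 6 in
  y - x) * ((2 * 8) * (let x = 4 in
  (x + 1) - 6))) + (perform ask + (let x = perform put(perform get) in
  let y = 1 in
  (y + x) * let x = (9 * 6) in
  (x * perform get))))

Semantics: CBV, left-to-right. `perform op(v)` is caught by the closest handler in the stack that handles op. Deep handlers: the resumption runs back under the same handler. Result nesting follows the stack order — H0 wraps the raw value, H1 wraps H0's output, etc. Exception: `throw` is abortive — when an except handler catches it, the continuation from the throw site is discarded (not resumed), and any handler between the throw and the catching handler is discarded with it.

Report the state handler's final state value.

Working:
ask @ H2 ⇒ 5
get @ H3 ⇒ 8
put(8) @ H3 ⇒ s:=8
get @ H3 ⇒ 8
H0 returns (421, ())
H1 returns (421, ())
H2 returns (421, ())
H3 returns ((421, ()), 8)
= ((421, ()), 8)

Answer: 8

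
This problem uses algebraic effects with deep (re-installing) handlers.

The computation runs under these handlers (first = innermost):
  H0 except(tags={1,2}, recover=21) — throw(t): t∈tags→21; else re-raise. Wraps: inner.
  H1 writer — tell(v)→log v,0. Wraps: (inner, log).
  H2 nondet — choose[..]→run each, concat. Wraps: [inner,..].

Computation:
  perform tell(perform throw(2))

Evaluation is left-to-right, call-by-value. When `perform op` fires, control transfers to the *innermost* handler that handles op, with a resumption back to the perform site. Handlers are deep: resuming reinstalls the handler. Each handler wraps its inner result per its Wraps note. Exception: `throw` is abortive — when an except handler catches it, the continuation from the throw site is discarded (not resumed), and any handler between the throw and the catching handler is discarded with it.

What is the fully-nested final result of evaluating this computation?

Answer: [(21, ())]

Working:
throw(2) @ H0 caught ⇒ 21
H1 returns (21, ())
H2 returns [(21, ())]
= [(21, ())]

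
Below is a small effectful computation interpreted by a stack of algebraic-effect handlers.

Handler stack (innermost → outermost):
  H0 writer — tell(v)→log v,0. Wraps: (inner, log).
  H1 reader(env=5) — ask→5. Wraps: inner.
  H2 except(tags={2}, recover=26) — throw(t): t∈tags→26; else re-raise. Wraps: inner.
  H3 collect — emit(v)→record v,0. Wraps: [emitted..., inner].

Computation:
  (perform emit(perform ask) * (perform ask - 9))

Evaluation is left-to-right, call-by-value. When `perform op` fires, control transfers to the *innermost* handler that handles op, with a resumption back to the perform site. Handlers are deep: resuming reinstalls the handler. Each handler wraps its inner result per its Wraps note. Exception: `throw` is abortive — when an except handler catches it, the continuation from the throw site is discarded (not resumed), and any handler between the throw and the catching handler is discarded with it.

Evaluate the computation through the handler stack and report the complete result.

Step-by-step:
ask @ H1 ⇒ 5
emit(5) @ H3 ⇒ out+=5
ask @ H1 ⇒ 5
H0 returns (0, ())
H1 returns (0, ())
H2 returns (0, ())
H3 returns [5, (0, ())]
= [5, (0, ())]

Answer: [5, (0, ())]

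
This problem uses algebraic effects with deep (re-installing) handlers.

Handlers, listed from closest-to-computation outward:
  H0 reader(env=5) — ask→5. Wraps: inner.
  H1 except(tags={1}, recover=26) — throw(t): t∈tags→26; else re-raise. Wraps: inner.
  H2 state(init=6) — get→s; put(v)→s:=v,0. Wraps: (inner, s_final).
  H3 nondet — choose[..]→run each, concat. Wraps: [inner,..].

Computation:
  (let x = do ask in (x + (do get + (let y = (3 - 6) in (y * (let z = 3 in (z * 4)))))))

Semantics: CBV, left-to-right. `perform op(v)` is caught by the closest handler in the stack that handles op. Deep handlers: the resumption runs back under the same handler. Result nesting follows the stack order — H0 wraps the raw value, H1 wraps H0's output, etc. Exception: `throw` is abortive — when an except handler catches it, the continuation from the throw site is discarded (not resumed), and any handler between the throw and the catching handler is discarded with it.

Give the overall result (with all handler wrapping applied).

Evaluation trace:
ask @ H0 ⇒ 5
get @ H2 ⇒ 6
H0 returns -25
H1 returns -25
H2 returns (-25, 6)
H3 returns [(-25, 6)]
= [(-25, 6)]

Answer: [(-25, 6)]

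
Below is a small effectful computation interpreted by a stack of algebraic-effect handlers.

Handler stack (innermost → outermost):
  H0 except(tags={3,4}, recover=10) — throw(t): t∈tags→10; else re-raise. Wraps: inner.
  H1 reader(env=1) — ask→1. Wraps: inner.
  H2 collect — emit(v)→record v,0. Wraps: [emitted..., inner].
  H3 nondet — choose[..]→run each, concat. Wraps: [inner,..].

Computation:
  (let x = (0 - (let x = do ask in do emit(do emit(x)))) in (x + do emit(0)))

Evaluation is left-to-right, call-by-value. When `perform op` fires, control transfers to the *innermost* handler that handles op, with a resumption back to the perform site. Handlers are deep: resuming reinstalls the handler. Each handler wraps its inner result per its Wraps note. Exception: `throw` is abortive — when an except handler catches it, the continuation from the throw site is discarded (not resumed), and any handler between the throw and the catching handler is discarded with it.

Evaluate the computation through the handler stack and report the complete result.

Step-by-step:
ask @ H1 ⇒ 1
emit(1) @ H2 ⇒ out+=1
emit(0) @ H2 ⇒ out+=0
emit(0) @ H2 ⇒ out+=0
H0 returns 0
H1 returns 0
H2 returns [1, 0, 0, 0]
H3 returns [[1, 0, 0, 0]]
= [[1, 0, 0, 0]]

Answer: [[1, 0, 0, 0]]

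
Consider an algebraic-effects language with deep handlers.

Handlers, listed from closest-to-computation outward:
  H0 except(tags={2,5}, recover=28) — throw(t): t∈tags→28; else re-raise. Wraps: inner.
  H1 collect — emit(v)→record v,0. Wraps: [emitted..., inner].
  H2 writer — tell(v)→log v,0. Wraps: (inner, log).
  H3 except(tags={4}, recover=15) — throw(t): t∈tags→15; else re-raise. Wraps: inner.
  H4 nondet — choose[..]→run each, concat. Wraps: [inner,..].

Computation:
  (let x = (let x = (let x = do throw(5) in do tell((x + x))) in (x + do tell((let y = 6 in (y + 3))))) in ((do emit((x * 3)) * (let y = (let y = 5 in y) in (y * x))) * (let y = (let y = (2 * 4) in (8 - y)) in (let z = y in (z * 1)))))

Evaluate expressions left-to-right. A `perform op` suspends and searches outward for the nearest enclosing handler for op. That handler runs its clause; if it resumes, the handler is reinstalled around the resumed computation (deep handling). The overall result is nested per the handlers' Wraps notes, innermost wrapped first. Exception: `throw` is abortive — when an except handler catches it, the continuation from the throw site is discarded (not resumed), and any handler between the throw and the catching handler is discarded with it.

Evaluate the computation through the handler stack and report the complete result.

Answer: [([28], ())]

Evaluation trace:
throw(5) @ H0 caught ⇒ 28
H1 returns [28]
H2 returns ([28], ())
H3 returns ([28], ())
H4 returns [([28], ())]
= [([28], ())]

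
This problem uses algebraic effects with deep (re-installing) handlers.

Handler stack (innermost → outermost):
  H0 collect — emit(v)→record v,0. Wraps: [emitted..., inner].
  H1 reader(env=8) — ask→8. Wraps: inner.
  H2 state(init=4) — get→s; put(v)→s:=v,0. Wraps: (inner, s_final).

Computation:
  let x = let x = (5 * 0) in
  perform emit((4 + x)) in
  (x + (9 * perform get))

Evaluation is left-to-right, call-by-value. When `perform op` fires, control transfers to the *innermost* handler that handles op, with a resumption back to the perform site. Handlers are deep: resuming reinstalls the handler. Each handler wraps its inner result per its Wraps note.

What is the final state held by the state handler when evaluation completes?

Working:
emit(4) @ H0 ⇒ out+=4
get @ H2 ⇒ 4
H0 returns [4, 36]
H1 returns [4, 36]
H2 returns ([4, 36], 4)
= ([4, 36], 4)

Answer: 4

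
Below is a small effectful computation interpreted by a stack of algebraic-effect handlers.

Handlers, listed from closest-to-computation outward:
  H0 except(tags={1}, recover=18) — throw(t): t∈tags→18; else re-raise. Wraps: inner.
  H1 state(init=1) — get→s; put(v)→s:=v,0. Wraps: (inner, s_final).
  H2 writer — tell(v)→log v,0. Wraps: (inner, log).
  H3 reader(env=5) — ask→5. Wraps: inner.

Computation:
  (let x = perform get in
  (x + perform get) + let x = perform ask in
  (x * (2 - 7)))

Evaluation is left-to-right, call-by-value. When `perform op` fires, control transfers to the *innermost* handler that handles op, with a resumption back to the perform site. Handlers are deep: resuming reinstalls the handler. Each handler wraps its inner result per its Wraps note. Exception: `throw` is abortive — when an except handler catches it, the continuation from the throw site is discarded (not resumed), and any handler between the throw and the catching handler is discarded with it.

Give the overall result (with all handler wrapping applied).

Evaluation trace:
get @ H1 ⇒ 1
get @ H1 ⇒ 1
ask @ H3 ⇒ 5
H0 returns -23
H1 returns (-23, 1)
H2 returns ((-23, 1), ())
H3 returns ((-23, 1), ())
= ((-23, 1), ())

Answer: ((-23, 1), ())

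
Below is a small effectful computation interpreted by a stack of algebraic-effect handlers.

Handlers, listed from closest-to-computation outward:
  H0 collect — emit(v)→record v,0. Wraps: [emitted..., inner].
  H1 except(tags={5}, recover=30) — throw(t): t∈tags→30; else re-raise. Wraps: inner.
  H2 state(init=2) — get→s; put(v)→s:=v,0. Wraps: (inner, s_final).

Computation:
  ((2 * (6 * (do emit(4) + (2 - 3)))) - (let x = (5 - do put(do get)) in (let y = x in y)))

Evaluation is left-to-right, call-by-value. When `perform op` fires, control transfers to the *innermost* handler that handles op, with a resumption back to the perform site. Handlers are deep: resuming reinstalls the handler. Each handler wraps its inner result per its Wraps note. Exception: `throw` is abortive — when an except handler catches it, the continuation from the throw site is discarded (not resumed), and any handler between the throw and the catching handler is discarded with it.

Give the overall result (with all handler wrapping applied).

Answer: ([4, -17], 2)

Working:
emit(4) @ H0 ⇒ out+=4
get @ H2 ⇒ 2
put(2) @ H2 ⇒ s:=2
H0 returns [4, -17]
H1 returns [4, -17]
H2 returns ([4, -17], 2)
= ([4, -17], 2)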